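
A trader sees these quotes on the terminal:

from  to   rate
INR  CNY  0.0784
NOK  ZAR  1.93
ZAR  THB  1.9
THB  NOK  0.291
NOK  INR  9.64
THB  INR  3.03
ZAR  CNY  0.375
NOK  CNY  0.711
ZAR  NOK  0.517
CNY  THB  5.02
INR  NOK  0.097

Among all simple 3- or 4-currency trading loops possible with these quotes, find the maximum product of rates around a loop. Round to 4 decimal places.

CNY→THB→INR→CNY: 5.02 × 3.03 × 0.0784 = 1.19251
CNY→THB→NOK→INR→CNY: 5.02 × 0.291 × 9.64 × 0.0784 = 1.10405
NOK→ZAR→THB→INR→NOK: 1.93 × 1.9 × 3.03 × 0.097 = 1.07777
NOK→ZAR→THB→NOK: 1.93 × 1.9 × 0.291 = 1.06710
CNY→THB→NOK→ZAR→CNY: 5.02 × 0.291 × 1.93 × 0.375 = 1.05727
CNY→THB→INR→NOK→CNY: 5.02 × 3.03 × 0.097 × 0.711 = 1.04903
CNY→THB→NOK→CNY: 5.02 × 0.291 × 0.711 = 1.03864
Maximum is CNY→THB→INR→CNY at 1.1925; arbitrage exists.

1.1925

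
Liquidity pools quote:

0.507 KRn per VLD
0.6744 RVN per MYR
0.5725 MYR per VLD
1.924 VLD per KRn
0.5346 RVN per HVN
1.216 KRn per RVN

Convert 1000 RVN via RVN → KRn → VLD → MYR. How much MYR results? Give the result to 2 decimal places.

1000 RVN × 1.216 = 1216 KRn
1216 KRn × 1.924 = 2339.584 VLD
2339.584 VLD × 0.5725 = 1339.41184 MYR

1339.41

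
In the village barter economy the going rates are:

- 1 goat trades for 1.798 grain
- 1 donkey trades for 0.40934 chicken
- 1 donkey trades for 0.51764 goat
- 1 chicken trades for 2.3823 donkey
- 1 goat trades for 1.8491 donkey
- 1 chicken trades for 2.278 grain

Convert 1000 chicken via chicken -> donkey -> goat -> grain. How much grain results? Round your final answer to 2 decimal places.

2217.25

1000 chicken × 2.3823 = 2382.3 donkey
2382.3 donkey × 0.51764 = 1233.173772 goat
1233.173772 goat × 1.798 = 2217.246442056 grain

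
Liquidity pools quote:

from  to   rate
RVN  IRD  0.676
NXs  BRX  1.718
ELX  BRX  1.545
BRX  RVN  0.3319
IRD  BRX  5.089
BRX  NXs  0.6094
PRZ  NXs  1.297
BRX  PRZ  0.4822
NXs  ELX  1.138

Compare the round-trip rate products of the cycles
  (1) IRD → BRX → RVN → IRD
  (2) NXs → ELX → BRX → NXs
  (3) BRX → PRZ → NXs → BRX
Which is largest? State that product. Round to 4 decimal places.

1.1418

(1) 5.089 × 0.3319 × 0.676 = 1.14179
(2) 1.138 × 1.545 × 0.6094 = 1.07145
(3) 0.4822 × 1.297 × 1.718 = 1.07446
Highest is cycle (1) at 1.1418 (>1, arbitrage).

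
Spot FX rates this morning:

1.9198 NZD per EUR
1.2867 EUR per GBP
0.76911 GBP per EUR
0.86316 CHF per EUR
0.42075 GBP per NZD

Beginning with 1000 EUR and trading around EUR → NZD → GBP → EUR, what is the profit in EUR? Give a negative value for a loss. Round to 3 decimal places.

39.339

1000 EUR × 1.9198 = 1919.8 NZD
1919.8 NZD × 0.42075 = 807.75585 GBP
807.75585 GBP × 1.2867 = 1039.339452195 EUR
Net change: 1039.339452195 − 1000 = 39.339452195 EUR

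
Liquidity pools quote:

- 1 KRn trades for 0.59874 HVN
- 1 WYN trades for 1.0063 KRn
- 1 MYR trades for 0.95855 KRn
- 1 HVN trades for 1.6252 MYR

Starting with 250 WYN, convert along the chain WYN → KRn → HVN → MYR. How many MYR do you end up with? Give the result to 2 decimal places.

250 WYN × 1.0063 = 251.575 KRn
251.575 KRn × 0.59874 = 150.6280155 HVN
150.6280155 HVN × 1.6252 = 244.8006507906 MYR

244.80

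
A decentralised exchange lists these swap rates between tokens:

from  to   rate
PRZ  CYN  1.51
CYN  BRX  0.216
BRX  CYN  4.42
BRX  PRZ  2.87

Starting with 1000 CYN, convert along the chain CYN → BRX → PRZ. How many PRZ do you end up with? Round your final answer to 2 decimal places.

1000 CYN × 0.216 = 216 BRX
216 BRX × 2.87 = 619.92 PRZ

619.92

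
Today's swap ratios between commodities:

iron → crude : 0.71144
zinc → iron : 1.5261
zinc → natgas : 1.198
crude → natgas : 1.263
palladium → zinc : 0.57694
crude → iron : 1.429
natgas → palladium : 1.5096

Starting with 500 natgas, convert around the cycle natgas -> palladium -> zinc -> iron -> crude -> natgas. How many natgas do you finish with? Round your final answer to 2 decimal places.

597.16

500 natgas × 1.5096 = 754.8 palladium
754.8 palladium × 0.57694 = 435.474312 zinc
435.474312 zinc × 1.5261 = 664.5773475432 iron
664.5773475432 iron × 0.71144 = 472.806908136134208 crude
472.806908136134208 crude × 1.263 = 597.155124975937504704 natgas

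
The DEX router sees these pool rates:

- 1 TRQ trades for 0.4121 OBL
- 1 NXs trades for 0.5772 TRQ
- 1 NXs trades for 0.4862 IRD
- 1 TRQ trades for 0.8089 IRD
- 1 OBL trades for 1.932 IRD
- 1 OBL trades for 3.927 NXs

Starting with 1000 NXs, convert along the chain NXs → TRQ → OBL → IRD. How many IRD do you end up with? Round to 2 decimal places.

459.55

1000 NXs × 0.5772 = 577.2 TRQ
577.2 TRQ × 0.4121 = 237.86412 OBL
237.86412 OBL × 1.932 = 459.55347984 IRD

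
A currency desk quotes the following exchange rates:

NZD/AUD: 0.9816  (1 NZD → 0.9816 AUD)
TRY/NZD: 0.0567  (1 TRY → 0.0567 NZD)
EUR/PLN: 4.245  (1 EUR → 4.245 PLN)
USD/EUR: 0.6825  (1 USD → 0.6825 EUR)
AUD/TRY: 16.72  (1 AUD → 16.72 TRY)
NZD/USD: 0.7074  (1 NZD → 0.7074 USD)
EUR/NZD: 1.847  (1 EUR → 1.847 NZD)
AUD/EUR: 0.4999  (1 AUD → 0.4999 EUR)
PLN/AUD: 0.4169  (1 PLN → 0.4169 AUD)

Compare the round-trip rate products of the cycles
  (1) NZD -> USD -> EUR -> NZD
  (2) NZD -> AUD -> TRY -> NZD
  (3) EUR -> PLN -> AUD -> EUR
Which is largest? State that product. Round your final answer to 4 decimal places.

(1) 0.7074 × 0.6825 × 1.847 = 0.89173
(2) 0.9816 × 16.72 × 0.0567 = 0.93058
(3) 4.245 × 0.4169 × 0.4999 = 0.88469
Highest is cycle (2) at 0.9306 (≤1, no arbitrage).

0.9306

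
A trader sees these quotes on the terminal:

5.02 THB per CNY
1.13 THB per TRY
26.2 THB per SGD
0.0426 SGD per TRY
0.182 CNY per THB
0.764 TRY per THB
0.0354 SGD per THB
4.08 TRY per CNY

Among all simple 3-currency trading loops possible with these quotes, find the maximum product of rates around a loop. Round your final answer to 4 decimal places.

0.8527

SGD→THB→TRY→SGD: 26.2 × 0.764 × 0.0426 = 0.85272
THB→CNY→TRY→THB: 0.182 × 4.08 × 1.13 = 0.83909
Maximum is SGD→THB→TRY→SGD at 0.8527; no arbitrage — every cycle loses value.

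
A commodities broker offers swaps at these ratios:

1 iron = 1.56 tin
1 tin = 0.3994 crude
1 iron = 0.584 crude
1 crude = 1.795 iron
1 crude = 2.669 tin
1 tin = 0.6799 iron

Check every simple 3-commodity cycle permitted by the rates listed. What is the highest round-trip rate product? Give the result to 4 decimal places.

1.1184

iron→tin→crude→iron: 1.56 × 0.3994 × 1.795 = 1.11840
iron→crude→tin→iron: 0.584 × 2.669 × 0.6799 = 1.05976
Maximum is iron→tin→crude→iron at 1.1184; arbitrage exists.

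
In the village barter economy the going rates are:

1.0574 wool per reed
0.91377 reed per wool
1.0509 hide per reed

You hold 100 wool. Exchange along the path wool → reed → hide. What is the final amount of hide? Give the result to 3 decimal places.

96.028

100 wool × 0.91377 = 91.377 reed
91.377 reed × 1.0509 = 96.0280893 hide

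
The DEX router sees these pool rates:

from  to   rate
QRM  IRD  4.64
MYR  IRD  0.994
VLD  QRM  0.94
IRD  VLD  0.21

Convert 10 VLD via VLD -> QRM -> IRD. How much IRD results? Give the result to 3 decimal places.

43.616

10 VLD × 0.94 = 9.4 QRM
9.4 QRM × 4.64 = 43.616 IRD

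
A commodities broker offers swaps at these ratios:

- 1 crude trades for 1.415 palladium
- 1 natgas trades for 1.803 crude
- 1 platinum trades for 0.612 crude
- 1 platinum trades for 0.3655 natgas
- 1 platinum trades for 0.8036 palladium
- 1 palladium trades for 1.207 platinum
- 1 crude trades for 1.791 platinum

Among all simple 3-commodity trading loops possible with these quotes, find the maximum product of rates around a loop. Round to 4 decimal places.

1.1803

crude→platinum→natgas→crude: 1.791 × 0.3655 × 1.803 = 1.18026
crude→palladium→platinum→crude: 1.415 × 1.207 × 0.612 = 1.04524
Maximum is crude→platinum→natgas→crude at 1.1803; arbitrage exists.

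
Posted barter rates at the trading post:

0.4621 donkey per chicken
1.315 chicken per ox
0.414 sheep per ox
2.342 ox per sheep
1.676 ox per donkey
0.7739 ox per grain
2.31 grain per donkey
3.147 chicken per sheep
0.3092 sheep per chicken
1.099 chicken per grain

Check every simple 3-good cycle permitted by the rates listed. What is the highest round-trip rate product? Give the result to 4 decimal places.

grain→chicken→donkey→grain: 1.099 × 0.4621 × 2.31 = 1.17313
ox→chicken→donkey→ox: 1.315 × 0.4621 × 1.676 = 1.01844
sheep→ox→chicken→sheep: 2.342 × 1.315 × 0.3092 = 0.95225
Maximum is grain→chicken→donkey→grain at 1.1731; arbitrage exists.

1.1731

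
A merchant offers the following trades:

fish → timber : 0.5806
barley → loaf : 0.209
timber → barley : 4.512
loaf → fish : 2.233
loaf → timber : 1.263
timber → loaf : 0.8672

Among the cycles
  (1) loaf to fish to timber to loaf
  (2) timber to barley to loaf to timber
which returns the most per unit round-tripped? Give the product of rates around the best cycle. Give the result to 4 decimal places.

(1) 2.233 × 0.5806 × 0.8672 = 1.12431
(2) 4.512 × 0.209 × 1.263 = 1.19102
Highest is cycle (2) at 1.1910 (>1, arbitrage).

1.1910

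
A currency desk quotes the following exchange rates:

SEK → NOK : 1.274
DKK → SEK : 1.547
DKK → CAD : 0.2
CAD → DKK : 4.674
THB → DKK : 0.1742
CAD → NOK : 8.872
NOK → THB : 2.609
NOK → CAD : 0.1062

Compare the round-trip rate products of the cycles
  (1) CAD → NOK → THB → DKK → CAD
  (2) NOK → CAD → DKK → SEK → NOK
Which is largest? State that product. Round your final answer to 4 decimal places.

(1) 8.872 × 2.609 × 0.1742 × 0.2 = 0.80644
(2) 0.1062 × 4.674 × 1.547 × 1.274 = 0.97830
Highest is cycle (2) at 0.9783 (≤1, no arbitrage).

0.9783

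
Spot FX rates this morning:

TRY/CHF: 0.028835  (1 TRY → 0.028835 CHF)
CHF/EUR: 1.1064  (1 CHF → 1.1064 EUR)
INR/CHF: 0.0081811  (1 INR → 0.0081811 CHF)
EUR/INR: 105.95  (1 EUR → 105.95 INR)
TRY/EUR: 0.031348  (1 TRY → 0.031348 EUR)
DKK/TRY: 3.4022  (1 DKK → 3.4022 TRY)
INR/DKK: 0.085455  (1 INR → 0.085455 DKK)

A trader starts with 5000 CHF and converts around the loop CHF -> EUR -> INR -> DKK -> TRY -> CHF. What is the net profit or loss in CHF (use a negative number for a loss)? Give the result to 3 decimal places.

5000 CHF × 1.1064 = 5532 EUR
5532 EUR × 105.95 = 586115.4 INR
586115.4 INR × 0.085455 = 50086.491507 DKK
50086.491507 DKK × 3.4022 = 170404.2614051154 TRY
170404.2614051154 TRY × 0.028835 = 4913.606877616502559 CHF
Net change: 4913.606877616502559 − 5000 = -86.393122383497441 CHF

-86.393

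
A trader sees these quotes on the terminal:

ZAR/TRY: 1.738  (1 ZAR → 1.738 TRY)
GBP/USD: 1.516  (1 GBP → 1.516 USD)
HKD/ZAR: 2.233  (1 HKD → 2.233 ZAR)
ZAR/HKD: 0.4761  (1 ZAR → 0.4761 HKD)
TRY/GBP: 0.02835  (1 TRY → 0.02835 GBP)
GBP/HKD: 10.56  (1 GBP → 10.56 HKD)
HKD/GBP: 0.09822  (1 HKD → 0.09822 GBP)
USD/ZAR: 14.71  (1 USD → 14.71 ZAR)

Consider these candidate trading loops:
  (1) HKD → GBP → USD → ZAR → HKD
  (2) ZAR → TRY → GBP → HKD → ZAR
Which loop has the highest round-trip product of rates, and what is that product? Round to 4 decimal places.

(1) 0.09822 × 1.516 × 14.71 × 0.4761 = 1.04282
(2) 1.738 × 0.02835 × 10.56 × 2.233 = 1.16186
Highest is cycle (2) at 1.1619 (>1, arbitrage).

1.1619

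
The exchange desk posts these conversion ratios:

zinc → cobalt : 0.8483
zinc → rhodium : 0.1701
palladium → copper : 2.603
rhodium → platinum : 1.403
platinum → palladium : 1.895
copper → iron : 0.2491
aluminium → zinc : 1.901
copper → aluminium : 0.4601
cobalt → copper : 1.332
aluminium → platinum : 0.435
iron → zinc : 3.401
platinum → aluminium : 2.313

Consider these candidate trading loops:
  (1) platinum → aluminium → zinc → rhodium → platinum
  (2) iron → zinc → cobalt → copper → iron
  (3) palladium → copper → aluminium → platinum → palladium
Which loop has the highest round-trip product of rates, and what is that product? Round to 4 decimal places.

1.0493

(1) 2.313 × 1.901 × 0.1701 × 1.403 = 1.04935
(2) 3.401 × 0.8483 × 1.332 × 0.2491 = 0.95727
(3) 2.603 × 0.4601 × 0.435 × 1.895 = 0.98724
Highest is cycle (1) at 1.0493 (>1, arbitrage).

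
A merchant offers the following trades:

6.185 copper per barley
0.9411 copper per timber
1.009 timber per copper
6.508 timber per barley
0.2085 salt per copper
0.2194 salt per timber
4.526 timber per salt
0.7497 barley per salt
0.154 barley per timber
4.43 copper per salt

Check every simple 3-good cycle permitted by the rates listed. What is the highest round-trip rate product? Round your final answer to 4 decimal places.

timber→salt→barley→timber: 0.2194 × 0.7497 × 6.508 = 1.07046
timber→salt→copper→timber: 0.2194 × 4.43 × 1.009 = 0.98069
barley→copper→salt→barley: 6.185 × 0.2085 × 0.7497 = 0.96679
timber→barley→copper→timber: 0.154 × 6.185 × 1.009 = 0.96106
timber→copper→salt→timber: 0.9411 × 0.2085 × 4.526 = 0.88809
Maximum is timber→salt→barley→timber at 1.0705; arbitrage exists.

1.0705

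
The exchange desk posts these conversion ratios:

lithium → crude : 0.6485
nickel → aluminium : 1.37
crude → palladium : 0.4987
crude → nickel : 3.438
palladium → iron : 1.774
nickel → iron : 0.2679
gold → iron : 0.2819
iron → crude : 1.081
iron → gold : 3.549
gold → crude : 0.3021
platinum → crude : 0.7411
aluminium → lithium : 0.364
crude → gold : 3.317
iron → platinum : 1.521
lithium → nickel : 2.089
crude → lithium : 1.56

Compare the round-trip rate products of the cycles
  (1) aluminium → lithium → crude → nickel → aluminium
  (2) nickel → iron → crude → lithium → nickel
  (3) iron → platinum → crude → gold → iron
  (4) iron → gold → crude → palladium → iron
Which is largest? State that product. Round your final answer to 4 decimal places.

(1) 0.364 × 0.6485 × 3.438 × 1.37 = 1.11183
(2) 0.2679 × 1.081 × 1.56 × 2.089 = 0.94376
(3) 1.521 × 0.7411 × 3.317 × 0.2819 = 1.05401
(4) 3.549 × 0.3021 × 0.4987 × 1.774 = 0.94853
Highest is cycle (1) at 1.1118 (>1, arbitrage).

1.1118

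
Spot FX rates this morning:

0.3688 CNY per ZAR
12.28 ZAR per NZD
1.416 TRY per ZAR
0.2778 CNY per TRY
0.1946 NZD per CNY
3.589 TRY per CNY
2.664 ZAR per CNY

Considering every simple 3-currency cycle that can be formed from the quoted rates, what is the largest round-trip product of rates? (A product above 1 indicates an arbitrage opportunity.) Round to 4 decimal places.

1.0479

ZAR→TRY→CNY→ZAR: 1.416 × 0.2778 × 2.664 = 1.04792
ZAR→CNY→NZD→ZAR: 0.3688 × 0.1946 × 12.28 = 0.88132
Maximum is ZAR→TRY→CNY→ZAR at 1.0479; arbitrage exists.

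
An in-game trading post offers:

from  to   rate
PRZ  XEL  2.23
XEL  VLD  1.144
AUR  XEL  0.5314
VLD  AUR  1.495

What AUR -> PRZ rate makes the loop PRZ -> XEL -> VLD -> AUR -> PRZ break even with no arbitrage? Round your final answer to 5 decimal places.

0.26220

Known legs of the cycle: 2.23 × 1.144 × 1.495 = 3.8139244
For no arbitrage the full-cycle product must be 1, so the missing rate is 1 / 3.8139244 ≈ 0.2621971.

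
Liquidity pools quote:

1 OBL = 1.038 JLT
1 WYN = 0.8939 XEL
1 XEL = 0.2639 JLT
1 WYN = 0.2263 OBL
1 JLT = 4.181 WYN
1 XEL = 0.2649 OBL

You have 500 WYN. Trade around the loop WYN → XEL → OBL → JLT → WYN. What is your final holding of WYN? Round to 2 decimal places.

513.83

500 WYN × 0.8939 = 446.95 XEL
446.95 XEL × 0.2649 = 118.397055 OBL
118.397055 OBL × 1.038 = 122.89614309 JLT
122.89614309 JLT × 4.181 = 513.82877425929 WYN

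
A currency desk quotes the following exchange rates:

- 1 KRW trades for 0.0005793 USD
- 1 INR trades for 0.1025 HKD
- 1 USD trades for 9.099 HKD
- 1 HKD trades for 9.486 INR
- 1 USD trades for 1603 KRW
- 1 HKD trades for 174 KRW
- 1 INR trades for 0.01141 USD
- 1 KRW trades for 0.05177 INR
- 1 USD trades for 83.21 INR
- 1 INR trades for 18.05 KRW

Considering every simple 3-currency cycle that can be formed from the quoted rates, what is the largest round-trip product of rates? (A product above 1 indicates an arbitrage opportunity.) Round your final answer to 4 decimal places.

0.9848

USD→HKD→INR→USD: 9.099 × 9.486 × 0.01141 = 0.98483
USD→KRW→INR→USD: 1603 × 0.05177 × 0.01141 = 0.94689
KRW→INR→HKD→KRW: 0.05177 × 0.1025 × 174 = 0.92332
USD→HKD→KRW→USD: 9.099 × 174 × 0.0005793 = 0.91716
USD→INR→KRW→USD: 83.21 × 18.05 × 0.0005793 = 0.87007
Maximum is USD→HKD→INR→USD at 0.9848; no arbitrage — every cycle loses value.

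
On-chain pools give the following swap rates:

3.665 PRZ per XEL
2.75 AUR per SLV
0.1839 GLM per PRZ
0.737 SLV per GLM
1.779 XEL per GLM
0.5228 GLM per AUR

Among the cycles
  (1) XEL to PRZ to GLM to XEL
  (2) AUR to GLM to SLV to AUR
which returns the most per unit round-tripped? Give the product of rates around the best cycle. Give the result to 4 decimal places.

(1) 3.665 × 0.1839 × 1.779 = 1.19903
(2) 0.5228 × 0.737 × 2.75 = 1.05958
Highest is cycle (1) at 1.1990 (>1, arbitrage).

1.1990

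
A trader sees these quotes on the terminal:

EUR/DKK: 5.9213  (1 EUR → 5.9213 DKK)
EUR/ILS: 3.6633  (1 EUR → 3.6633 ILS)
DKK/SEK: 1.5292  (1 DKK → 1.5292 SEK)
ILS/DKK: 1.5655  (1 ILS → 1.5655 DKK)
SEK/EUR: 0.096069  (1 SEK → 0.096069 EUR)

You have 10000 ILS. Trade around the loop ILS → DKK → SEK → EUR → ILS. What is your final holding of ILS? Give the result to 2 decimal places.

8425.06

10000 ILS × 1.5655 = 15655 DKK
15655 DKK × 1.5292 = 23939.626 SEK
23939.626 SEK × 0.096069 = 2299.855930194 EUR
2299.855930194 EUR × 3.6633 = 8425.0622290796802 ILS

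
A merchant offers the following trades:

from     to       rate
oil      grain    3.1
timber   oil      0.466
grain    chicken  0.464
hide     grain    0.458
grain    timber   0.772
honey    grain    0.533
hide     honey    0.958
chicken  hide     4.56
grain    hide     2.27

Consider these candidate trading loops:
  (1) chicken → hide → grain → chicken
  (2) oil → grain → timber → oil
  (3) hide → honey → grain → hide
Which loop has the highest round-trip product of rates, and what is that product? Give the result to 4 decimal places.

1.1591

(1) 4.56 × 0.458 × 0.464 = 0.96905
(2) 3.1 × 0.772 × 0.466 = 1.11523
(3) 0.958 × 0.533 × 2.27 = 1.15909
Highest is cycle (3) at 1.1591 (>1, arbitrage).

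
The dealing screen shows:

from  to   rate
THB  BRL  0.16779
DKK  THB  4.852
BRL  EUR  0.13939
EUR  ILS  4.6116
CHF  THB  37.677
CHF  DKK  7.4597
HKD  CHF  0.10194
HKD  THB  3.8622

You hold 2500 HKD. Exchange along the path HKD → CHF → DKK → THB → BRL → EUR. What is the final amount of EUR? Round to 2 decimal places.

2500 HKD × 0.10194 = 254.85 CHF
254.85 CHF × 7.4597 = 1901.104545 DKK
1901.104545 DKK × 4.852 = 9224.15925234 THB
9224.15925234 THB × 0.16779 = 1547.7216809501286 BRL
1547.7216809501286 BRL × 0.13939 = 215.736925107638425554 EUR

215.74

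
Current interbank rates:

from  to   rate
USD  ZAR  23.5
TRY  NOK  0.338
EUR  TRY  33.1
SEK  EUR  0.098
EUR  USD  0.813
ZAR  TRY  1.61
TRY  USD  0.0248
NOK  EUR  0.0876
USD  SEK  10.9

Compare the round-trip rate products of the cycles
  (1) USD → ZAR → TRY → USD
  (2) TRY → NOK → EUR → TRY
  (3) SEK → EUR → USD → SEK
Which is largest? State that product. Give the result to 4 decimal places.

(1) 23.5 × 1.61 × 0.0248 = 0.93831
(2) 0.338 × 0.0876 × 33.1 = 0.98005
(3) 0.098 × 0.813 × 10.9 = 0.86845
Highest is cycle (2) at 0.9801 (≤1, no arbitrage).

0.9801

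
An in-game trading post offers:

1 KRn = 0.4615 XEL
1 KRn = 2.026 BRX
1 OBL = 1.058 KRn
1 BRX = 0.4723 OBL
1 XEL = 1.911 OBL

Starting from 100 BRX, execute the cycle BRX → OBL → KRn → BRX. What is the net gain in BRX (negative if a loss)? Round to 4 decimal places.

100 BRX × 0.4723 = 47.23 OBL
47.23 OBL × 1.058 = 49.96934 KRn
49.96934 KRn × 2.026 = 101.23788284 BRX
Net change: 101.23788284 − 100 = 1.23788284 BRX

1.2379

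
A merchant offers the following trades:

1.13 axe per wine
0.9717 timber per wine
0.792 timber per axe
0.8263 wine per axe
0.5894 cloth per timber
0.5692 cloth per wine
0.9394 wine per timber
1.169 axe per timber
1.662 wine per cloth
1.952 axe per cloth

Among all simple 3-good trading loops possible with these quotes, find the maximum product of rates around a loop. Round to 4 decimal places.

cloth→wine→timber→cloth: 1.662 × 0.9717 × 0.5894 = 0.95186
timber→axe→wine→timber: 1.169 × 0.8263 × 0.9717 = 0.93861
cloth→axe→wine→cloth: 1.952 × 0.8263 × 0.5692 = 0.91808
cloth→axe→timber→cloth: 1.952 × 0.792 × 0.5894 = 0.91120
timber→wine→axe→timber: 0.9394 × 1.13 × 0.792 = 0.84073
Maximum is cloth→wine→timber→cloth at 0.9519; no arbitrage — every cycle loses value.

0.9519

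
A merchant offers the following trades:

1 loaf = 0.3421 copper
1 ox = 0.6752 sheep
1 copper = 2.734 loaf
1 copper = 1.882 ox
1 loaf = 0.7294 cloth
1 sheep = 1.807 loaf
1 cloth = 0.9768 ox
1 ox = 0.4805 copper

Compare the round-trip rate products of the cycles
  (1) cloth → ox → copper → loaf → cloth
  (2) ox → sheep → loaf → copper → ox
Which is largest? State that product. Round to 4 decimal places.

(1) 0.9768 × 0.4805 × 2.734 × 0.7294 = 0.93597
(2) 0.6752 × 1.807 × 0.3421 × 1.882 = 0.78553
Highest is cycle (1) at 0.9360 (≤1, no arbitrage).

0.9360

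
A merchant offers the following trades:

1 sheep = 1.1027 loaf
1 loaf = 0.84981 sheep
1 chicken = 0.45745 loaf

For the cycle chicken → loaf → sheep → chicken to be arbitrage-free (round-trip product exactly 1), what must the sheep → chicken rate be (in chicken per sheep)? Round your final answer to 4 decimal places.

Known legs of the cycle: 0.45745 × 0.84981 = 0.3887455845
For no arbitrage the full-cycle product must be 1, so the missing rate is 1 / 0.3887455845 ≈ 2.572376.

2.5724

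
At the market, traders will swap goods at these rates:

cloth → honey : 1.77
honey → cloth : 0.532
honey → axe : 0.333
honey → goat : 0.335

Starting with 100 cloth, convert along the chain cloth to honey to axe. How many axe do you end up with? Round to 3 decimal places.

58.941

100 cloth × 1.77 = 177 honey
177 honey × 0.333 = 58.941 axe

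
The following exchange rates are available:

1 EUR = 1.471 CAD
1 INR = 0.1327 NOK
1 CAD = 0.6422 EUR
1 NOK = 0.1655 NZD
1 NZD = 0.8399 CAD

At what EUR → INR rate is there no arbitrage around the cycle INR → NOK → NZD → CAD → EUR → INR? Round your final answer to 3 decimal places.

Known legs of the cycle: 0.1327 × 0.1655 × 0.8399 × 0.6422 = 0.011845865668793
For no arbitrage the full-cycle product must be 1, so the missing rate is 1 / 0.011845865668793 ≈ 84.41764.

84.418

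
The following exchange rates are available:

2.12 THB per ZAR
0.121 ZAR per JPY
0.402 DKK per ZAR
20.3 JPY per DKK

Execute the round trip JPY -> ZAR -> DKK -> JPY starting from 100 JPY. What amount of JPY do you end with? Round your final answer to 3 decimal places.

98.743

100 JPY × 0.121 = 12.1 ZAR
12.1 ZAR × 0.402 = 4.8642 DKK
4.8642 DKK × 20.3 = 98.74326 JPY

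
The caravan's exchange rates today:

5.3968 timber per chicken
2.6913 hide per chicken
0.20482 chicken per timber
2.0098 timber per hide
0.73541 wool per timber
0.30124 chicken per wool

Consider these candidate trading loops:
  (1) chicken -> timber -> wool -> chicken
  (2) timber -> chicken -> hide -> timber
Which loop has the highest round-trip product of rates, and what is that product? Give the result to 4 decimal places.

(1) 5.3968 × 0.73541 × 0.30124 = 1.19558
(2) 0.20482 × 2.6913 × 2.0098 = 1.10787
Highest is cycle (1) at 1.1956 (>1, arbitrage).

1.1956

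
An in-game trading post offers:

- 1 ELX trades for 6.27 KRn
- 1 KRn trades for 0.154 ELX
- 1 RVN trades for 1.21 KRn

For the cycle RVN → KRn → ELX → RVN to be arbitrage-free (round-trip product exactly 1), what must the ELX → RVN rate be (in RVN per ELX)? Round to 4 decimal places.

Known legs of the cycle: 1.21 × 0.154 = 0.18634
For no arbitrage the full-cycle product must be 1, so the missing rate is 1 / 0.18634 ≈ 5.366534.

5.3665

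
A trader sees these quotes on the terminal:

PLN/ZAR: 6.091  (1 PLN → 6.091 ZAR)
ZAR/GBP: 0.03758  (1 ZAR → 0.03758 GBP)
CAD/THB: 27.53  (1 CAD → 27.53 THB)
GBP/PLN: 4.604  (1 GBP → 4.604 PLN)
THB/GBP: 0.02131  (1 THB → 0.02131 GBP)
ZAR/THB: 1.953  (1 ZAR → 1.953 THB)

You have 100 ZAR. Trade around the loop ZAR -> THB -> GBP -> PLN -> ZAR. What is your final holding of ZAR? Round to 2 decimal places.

116.71

100 ZAR × 1.953 = 195.3 THB
195.3 THB × 0.02131 = 4.161843 GBP
4.161843 GBP × 4.604 = 19.161125172 PLN
19.161125172 PLN × 6.091 = 116.710413422652 ZAR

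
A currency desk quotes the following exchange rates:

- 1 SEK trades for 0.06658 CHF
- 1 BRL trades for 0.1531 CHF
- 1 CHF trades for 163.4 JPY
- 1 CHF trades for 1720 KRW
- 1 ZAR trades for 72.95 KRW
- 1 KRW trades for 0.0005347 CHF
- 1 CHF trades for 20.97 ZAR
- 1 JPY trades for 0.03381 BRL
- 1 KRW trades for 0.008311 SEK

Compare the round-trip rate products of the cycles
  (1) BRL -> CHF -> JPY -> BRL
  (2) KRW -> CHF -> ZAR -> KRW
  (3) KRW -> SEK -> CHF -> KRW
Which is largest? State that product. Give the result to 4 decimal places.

0.9518

(1) 0.1531 × 163.4 × 0.03381 = 0.84581
(2) 0.0005347 × 20.97 × 72.95 = 0.81796
(3) 0.008311 × 0.06658 × 1720 = 0.95176
Highest is cycle (3) at 0.9518 (≤1, no arbitrage).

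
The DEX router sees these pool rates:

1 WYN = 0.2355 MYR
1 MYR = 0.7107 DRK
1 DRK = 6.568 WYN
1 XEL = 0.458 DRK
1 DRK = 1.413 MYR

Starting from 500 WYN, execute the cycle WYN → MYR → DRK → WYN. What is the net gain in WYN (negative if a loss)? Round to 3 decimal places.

500 WYN × 0.2355 = 117.75 MYR
117.75 MYR × 0.7107 = 83.684925 DRK
83.684925 DRK × 6.568 = 549.6425874 WYN
Net change: 549.6425874 − 500 = 49.6425874 WYN

49.643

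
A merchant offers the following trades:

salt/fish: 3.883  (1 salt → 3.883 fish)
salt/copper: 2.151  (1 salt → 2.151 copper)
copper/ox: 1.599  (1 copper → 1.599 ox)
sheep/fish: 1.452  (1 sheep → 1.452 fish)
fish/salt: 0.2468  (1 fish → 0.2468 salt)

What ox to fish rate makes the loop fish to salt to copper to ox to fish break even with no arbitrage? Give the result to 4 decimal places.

1.1781

Known legs of the cycle: 0.2468 × 2.151 × 1.599 = 0.8488560132
For no arbitrage the full-cycle product must be 1, so the missing rate is 1 / 0.8488560132 ≈ 1.178056.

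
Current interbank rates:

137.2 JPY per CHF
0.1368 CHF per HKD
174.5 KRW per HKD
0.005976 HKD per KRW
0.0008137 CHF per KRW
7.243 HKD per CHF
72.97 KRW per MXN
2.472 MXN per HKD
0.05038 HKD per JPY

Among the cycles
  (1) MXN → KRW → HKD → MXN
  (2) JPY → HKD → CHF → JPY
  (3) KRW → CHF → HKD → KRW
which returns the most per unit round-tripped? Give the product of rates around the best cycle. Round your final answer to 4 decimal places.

1.0780

(1) 72.97 × 0.005976 × 2.472 = 1.07796
(2) 0.05038 × 0.1368 × 137.2 = 0.94558
(3) 0.0008137 × 7.243 × 174.5 = 1.02844
Highest is cycle (1) at 1.0780 (>1, arbitrage).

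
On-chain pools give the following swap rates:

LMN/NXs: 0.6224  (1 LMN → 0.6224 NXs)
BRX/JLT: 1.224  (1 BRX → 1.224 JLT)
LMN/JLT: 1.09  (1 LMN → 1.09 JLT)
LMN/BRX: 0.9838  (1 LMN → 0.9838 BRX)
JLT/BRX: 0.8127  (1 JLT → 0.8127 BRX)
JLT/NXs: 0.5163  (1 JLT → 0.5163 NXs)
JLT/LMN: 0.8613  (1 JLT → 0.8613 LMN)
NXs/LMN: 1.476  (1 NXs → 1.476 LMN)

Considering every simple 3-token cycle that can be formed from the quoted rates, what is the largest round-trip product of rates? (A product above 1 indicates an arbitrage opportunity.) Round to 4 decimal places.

1.0372

BRX→JLT→LMN→BRX: 1.224 × 0.8613 × 0.9838 = 1.03715
NXs→LMN→JLT→NXs: 1.476 × 1.09 × 0.5163 = 0.83064
Maximum is BRX→JLT→LMN→BRX at 1.0372; arbitrage exists.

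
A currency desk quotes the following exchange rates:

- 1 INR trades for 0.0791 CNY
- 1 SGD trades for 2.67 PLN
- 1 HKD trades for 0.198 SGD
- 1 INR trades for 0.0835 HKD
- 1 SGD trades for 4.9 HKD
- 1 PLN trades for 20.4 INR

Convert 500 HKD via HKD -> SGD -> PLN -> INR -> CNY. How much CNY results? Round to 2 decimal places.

500 HKD × 0.198 = 99 SGD
99 SGD × 2.67 = 264.33 PLN
264.33 PLN × 20.4 = 5392.332 INR
5392.332 INR × 0.0791 = 426.5334612 CNY

426.53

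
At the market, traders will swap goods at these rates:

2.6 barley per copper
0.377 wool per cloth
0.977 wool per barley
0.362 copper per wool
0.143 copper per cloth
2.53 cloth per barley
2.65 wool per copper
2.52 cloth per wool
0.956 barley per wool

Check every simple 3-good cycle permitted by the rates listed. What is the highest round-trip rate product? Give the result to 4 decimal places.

0.9550

copper→wool→cloth→copper: 2.65 × 2.52 × 0.143 = 0.95495
copper→barley→cloth→copper: 2.6 × 2.53 × 0.143 = 0.94065
copper→barley→wool→copper: 2.6 × 0.977 × 0.362 = 0.91955
wool→barley→cloth→wool: 0.956 × 2.53 × 0.377 = 0.91184
Maximum is copper→wool→cloth→copper at 0.9550; no arbitrage — every cycle loses value.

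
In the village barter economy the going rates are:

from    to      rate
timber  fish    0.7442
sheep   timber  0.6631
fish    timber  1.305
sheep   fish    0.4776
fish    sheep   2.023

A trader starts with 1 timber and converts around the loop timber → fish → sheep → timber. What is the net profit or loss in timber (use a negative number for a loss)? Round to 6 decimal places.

-0.001692

1 timber × 0.7442 = 0.7442 fish
0.7442 fish × 2.023 = 1.5055166 sheep
1.5055166 sheep × 0.6631 = 0.99830805746 timber
Net change: 0.99830805746 − 1 = -0.00169194254 timber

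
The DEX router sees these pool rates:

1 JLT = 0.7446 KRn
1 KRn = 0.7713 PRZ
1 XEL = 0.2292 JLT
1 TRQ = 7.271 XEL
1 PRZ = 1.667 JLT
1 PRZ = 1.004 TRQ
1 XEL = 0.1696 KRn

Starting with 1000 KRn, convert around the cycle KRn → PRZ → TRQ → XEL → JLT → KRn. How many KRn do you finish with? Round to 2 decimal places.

960.92

1000 KRn × 0.7713 = 771.3 PRZ
771.3 PRZ × 1.004 = 774.3852 TRQ
774.3852 TRQ × 7.271 = 5630.5547892 XEL
5630.5547892 XEL × 0.2292 = 1290.52315768464 JLT
1290.52315768464 JLT × 0.7446 = 960.923543211982944 KRn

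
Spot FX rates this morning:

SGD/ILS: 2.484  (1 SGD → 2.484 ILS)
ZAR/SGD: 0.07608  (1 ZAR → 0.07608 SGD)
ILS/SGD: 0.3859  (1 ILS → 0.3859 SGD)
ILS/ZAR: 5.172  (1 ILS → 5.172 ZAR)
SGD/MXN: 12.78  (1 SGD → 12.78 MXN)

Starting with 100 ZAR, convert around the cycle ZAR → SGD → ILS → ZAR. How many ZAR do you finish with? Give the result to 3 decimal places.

97.742

100 ZAR × 0.07608 = 7.608 SGD
7.608 SGD × 2.484 = 18.898272 ILS
18.898272 ILS × 5.172 = 97.741862784 ZAR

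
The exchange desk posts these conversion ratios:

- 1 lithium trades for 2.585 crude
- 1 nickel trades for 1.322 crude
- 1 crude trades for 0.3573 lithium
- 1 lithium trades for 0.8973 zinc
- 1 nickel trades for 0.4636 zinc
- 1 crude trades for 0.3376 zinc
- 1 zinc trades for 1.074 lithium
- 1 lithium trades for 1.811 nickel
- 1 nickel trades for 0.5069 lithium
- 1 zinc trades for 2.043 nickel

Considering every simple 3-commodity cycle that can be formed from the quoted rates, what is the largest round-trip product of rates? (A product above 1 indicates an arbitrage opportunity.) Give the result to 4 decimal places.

0.9373

lithium→crude→zinc→lithium: 2.585 × 0.3376 × 1.074 = 0.93728
nickel→lithium→zinc→nickel: 0.5069 × 0.8973 × 2.043 = 0.92924
nickel→crude→zinc→nickel: 1.322 × 0.3376 × 2.043 = 0.91181
nickel→zinc→lithium→nickel: 0.4636 × 1.074 × 1.811 = 0.90171
nickel→crude→lithium→nickel: 1.322 × 0.3573 × 1.811 = 0.85543
Maximum is lithium→crude→zinc→lithium at 0.9373; no arbitrage — every cycle loses value.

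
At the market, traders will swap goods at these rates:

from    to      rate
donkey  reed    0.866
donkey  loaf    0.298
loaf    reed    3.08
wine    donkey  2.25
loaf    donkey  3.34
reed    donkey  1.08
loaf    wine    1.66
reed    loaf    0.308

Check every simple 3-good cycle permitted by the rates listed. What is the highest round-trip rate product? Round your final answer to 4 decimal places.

donkey→loaf→wine→donkey: 0.298 × 1.66 × 2.25 = 1.11303
donkey→loaf→reed→donkey: 0.298 × 3.08 × 1.08 = 0.99127
donkey→reed→loaf→donkey: 0.866 × 0.308 × 3.34 = 0.89087
Maximum is donkey→loaf→wine→donkey at 1.1130; arbitrage exists.

1.1130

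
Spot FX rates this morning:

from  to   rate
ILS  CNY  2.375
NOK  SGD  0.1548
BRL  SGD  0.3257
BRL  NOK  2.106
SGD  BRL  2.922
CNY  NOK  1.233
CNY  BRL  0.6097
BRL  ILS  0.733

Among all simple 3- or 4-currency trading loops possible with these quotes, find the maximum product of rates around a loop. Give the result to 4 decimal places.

1.0614

BRL→ILS→CNY→BRL: 0.733 × 2.375 × 0.6097 = 1.06141
BRL→NOK→SGD→BRL: 2.106 × 0.1548 × 2.922 = 0.95260
Maximum is BRL→ILS→CNY→BRL at 1.0614; arbitrage exists.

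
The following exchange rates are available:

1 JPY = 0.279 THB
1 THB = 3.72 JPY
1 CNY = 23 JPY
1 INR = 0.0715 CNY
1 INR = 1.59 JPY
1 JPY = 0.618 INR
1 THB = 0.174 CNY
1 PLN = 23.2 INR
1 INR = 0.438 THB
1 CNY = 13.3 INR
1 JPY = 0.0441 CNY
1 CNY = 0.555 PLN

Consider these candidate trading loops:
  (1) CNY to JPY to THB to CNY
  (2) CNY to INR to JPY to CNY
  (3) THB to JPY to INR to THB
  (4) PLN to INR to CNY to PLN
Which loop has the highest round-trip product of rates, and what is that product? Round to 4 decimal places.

1.1166

(1) 23 × 0.279 × 0.174 = 1.11656
(2) 13.3 × 1.59 × 0.0441 = 0.93258
(3) 3.72 × 0.618 × 0.438 = 1.00694
(4) 23.2 × 0.0715 × 0.555 = 0.92063
Highest is cycle (1) at 1.1166 (>1, arbitrage).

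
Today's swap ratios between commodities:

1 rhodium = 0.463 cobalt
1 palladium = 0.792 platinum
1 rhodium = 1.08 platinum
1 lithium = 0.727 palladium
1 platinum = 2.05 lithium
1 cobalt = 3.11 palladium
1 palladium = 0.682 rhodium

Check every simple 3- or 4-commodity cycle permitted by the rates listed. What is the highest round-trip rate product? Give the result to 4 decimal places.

palladium→platinum→lithium→palladium: 0.792 × 2.05 × 0.727 = 1.18036
palladium→rhodium→platinum→lithium→palladium: 0.682 × 1.08 × 2.05 × 0.727 = 1.09773
palladium→rhodium→cobalt→palladium: 0.682 × 0.463 × 3.11 = 0.98203
Maximum is palladium→platinum→lithium→palladium at 1.1804; arbitrage exists.

1.1804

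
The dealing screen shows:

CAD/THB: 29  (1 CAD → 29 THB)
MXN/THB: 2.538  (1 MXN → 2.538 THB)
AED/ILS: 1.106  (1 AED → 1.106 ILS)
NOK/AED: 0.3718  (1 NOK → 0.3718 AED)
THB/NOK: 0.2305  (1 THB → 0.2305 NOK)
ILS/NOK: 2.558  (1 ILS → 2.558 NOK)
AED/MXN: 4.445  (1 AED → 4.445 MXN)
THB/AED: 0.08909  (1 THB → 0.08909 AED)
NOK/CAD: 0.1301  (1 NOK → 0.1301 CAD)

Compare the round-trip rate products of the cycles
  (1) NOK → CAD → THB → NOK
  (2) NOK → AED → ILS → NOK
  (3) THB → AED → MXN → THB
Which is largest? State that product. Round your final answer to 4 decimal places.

1.0519

(1) 0.1301 × 29 × 0.2305 = 0.86965
(2) 0.3718 × 1.106 × 2.558 = 1.05188
(3) 0.08909 × 4.445 × 2.538 = 1.00506
Highest is cycle (2) at 1.0519 (>1, arbitrage).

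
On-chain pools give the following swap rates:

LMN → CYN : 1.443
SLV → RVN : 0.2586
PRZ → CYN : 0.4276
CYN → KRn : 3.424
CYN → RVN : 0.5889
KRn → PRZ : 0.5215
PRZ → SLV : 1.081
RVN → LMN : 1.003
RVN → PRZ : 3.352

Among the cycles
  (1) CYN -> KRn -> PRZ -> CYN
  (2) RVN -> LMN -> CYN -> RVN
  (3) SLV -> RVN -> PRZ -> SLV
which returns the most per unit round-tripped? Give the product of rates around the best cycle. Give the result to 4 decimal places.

0.9370

(1) 3.424 × 0.5215 × 0.4276 = 0.76353
(2) 1.003 × 1.443 × 0.5889 = 0.85233
(3) 0.2586 × 3.352 × 1.081 = 0.93704
Highest is cycle (3) at 0.9370 (≤1, no arbitrage).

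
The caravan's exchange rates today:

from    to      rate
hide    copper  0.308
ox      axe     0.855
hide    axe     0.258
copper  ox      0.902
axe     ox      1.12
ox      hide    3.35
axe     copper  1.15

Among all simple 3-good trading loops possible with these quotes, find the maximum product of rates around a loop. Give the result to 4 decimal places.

0.9680

ox→hide→axe→ox: 3.35 × 0.258 × 1.12 = 0.96802
ox→hide→copper→ox: 3.35 × 0.308 × 0.902 = 0.93068
ox→axe→copper→ox: 0.855 × 1.15 × 0.902 = 0.88689
Maximum is ox→hide→axe→ox at 0.9680; no arbitrage — every cycle loses value.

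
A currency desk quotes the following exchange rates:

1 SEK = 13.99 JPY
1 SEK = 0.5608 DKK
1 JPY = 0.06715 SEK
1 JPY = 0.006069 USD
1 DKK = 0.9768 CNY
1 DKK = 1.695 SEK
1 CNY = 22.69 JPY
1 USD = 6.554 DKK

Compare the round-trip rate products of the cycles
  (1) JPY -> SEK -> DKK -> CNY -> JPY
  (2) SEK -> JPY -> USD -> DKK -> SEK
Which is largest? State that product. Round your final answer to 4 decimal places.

0.9432

(1) 0.06715 × 0.5608 × 0.9768 × 22.69 = 0.83463
(2) 13.99 × 0.006069 × 6.554 × 1.695 = 0.94322
Highest is cycle (2) at 0.9432 (≤1, no arbitrage).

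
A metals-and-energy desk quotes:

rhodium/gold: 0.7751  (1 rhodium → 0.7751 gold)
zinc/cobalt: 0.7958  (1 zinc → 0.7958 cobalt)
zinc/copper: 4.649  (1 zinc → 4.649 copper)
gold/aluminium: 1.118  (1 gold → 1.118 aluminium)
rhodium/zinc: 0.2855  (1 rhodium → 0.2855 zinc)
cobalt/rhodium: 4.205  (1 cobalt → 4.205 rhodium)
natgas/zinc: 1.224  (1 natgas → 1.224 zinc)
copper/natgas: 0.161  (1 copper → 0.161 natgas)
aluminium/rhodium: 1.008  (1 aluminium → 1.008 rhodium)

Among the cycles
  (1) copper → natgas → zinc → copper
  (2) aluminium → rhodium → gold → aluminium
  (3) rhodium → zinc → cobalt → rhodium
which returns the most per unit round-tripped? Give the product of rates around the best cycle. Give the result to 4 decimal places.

(1) 0.161 × 1.224 × 4.649 = 0.91615
(2) 1.008 × 0.7751 × 1.118 = 0.87349
(3) 0.2855 × 0.7958 × 4.205 = 0.95538
Highest is cycle (3) at 0.9554 (≤1, no arbitrage).

0.9554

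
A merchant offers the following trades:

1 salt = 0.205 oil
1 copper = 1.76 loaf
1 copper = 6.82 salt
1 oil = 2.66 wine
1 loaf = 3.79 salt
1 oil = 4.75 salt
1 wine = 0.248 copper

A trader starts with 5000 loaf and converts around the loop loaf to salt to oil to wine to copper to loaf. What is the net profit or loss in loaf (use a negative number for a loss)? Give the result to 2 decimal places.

5000 loaf × 3.79 = 18950 salt
18950 salt × 0.205 = 3884.75 oil
3884.75 oil × 2.66 = 10333.435 wine
10333.435 wine × 0.248 = 2562.69188 copper
2562.69188 copper × 1.76 = 4510.3377088 loaf
Net change: 4510.3377088 − 5000 = -489.6622912 loaf

-489.66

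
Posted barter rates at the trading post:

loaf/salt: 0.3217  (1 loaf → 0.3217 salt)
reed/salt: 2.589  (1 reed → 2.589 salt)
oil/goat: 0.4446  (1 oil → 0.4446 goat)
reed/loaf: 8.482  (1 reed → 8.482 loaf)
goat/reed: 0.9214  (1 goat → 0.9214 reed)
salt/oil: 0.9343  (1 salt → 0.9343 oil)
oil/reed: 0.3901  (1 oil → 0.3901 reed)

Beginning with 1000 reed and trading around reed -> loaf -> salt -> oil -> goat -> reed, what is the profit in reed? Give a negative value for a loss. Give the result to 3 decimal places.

1000 reed × 8.482 = 8482 loaf
8482 loaf × 0.3217 = 2728.6594 salt
2728.6594 salt × 0.9343 = 2549.38647742 oil
2549.38647742 oil × 0.4446 = 1133.457227860932 goat
1133.457227860932 goat × 0.9214 = 1044.3674897510627448 reed
Net change: 1044.3674897510627448 − 1000 = 44.3674897510627448 reed

44.367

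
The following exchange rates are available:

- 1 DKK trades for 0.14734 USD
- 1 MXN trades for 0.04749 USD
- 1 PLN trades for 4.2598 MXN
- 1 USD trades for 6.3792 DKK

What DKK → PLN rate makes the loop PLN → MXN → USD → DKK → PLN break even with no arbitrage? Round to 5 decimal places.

0.77489

Known legs of the cycle: 4.2598 × 0.04749 × 6.3792 = 1.2904987764384
For no arbitrage the full-cycle product must be 1, so the missing rate is 1 / 1.2904987764384 ≈ 0.7748942.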